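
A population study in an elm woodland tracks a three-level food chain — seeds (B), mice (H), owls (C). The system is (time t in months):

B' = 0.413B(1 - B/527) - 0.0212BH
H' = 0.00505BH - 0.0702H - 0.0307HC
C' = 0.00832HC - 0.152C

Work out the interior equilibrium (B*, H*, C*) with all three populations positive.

From dC/dt = 0: 0.00832H* = 0.152, so H* = 18.3.
From dB/dt = 0: 0.413(1 - B*/527) = 0.0212·18.3, giving B* = 527·(1 - 0.938) = 32.8.
From dH/dt = 0: 0.00505·32.8 - 0.0702 = 0.0307C*, so C* = 0.0954/0.0307 = 3.11.

B* ≈ 32.8, H* ≈ 18.3, C* ≈ 3.11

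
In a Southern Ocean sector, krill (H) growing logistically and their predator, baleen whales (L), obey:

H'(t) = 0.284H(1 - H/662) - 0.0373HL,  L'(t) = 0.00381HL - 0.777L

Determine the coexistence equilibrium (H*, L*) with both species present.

From dL/dt = 0 with L > 0: 0.00381H* = 0.777, so H* = 204.
Substitute into dH/dt = 0: 0.284(1 - 204/662) = 0.0373L*.
The bracket is 0.692, giving L* = 0.197/0.0373 = 5.27.

H* ≈ 204, L* ≈ 5.27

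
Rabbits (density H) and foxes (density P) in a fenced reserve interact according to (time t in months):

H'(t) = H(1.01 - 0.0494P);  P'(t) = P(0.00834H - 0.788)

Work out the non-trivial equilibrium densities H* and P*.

Set dP/dt = 0 with P > 0: 0.00834H - 0.788 = 0, so H* = 0.788/0.00834 = 94.5.
Set dH/dt = 0 with H > 0: 1.01 - 0.0494P = 0, so P* = 1.01/0.0494 = 20.4.

H* ≈ 94.5, P* ≈ 20.4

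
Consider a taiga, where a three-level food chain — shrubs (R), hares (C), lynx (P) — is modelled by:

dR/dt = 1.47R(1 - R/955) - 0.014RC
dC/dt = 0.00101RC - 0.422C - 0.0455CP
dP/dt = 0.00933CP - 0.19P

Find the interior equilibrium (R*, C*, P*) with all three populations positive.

R* ≈ 770, C* ≈ 20.4, P* ≈ 7.81

From dP/dt = 0: 0.00933C* = 0.19, so C* = 20.4.
From dR/dt = 0: 1.47(1 - R*/955) = 0.014·20.4, giving R* = 955·(1 - 0.194) = 770.
From dC/dt = 0: 0.00101·770 - 0.422 = 0.0455P*, so P* = 0.355/0.0455 = 7.81.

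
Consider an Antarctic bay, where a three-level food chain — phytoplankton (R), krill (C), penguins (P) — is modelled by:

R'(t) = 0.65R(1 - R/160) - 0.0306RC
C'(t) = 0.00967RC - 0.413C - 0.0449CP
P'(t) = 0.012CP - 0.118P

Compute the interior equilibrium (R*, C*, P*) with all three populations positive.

R* ≈ 85.9, C* ≈ 9.83, P* ≈ 9.31

From dP/dt = 0: 0.012C* = 0.118, so C* = 9.83.
From dR/dt = 0: 0.65(1 - R*/160) = 0.0306·9.83, giving R* = 160·(1 - 0.463) = 85.9.
From dC/dt = 0: 0.00967·85.9 - 0.413 = 0.0449P*, so P* = 0.418/0.0449 = 9.31.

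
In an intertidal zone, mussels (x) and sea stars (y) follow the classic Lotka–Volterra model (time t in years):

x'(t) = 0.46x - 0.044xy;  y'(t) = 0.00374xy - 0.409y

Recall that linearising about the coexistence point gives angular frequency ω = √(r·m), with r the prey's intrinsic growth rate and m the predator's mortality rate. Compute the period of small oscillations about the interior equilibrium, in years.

T ≈ 14.5 years

Here r = 0.46 and m = 0.409, so r·m = 0.188.
ω = √0.188 = 0.434 per year, hence T = 2π/ω ≈ 14.5 years.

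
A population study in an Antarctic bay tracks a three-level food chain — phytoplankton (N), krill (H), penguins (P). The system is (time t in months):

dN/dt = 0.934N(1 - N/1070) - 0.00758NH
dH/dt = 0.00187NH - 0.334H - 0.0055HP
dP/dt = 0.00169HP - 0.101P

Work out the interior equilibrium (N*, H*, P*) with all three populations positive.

From dP/dt = 0: 0.00169H* = 0.101, so H* = 59.8.
From dN/dt = 0: 0.934(1 - N*/1070) = 0.00758·59.8, giving N* = 1070·(1 - 0.485) = 551.
From dH/dt = 0: 0.00187·551 - 0.334 = 0.0055P*, so P* = 0.696/0.0055 = 127.

N* ≈ 551, H* ≈ 59.8, P* ≈ 127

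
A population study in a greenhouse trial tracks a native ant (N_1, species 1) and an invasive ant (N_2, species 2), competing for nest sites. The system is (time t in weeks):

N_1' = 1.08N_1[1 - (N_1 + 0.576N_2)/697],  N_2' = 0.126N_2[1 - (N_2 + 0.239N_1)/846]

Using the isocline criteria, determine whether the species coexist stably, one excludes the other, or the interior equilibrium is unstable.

Compare the nullcline intercepts: K1/α12 = 697/0.576 = 1210 > K2 = 846; K2/α21 = 846/0.239 = 3540 > K1 = 697.
Since both inequalities hold, each species can invade when rare, so the interior equilibrium is stable.

stable coexistence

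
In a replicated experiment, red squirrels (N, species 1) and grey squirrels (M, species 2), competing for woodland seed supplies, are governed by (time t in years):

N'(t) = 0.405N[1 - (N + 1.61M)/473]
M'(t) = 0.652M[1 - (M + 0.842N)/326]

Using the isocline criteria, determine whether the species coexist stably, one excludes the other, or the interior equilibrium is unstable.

Compare the nullcline intercepts: K1/α12 = 473/1.61 = 294 < K2 = 326; K2/α21 = 326/0.842 = 387 < K1 = 473.
Since both are reversed, neither can invade when rare; the interior point is a saddle.

unstable coexistence (outcome depends on initial conditions)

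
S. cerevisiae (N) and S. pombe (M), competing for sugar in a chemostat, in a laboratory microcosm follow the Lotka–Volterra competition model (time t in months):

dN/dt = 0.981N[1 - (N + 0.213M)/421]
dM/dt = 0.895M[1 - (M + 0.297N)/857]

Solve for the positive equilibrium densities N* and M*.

N* ≈ 255, M* ≈ 781

Setting both brackets to zero gives the nullclines N + 0.213M = 421 and 0.297N + M = 857.
Substituting M = 857 - 0.297N into the first: N(1 - 0.213·0.297) = 421 - 0.213·857.
So N* = 238/0.937 = 255, and then M* = 857 - 0.297·255 = 781.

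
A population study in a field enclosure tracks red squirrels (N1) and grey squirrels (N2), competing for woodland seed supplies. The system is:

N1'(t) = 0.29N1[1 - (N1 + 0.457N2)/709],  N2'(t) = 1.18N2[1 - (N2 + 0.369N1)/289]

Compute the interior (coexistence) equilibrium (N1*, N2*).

N1* ≈ 694, N2* ≈ 32.9

Setting both brackets to zero gives the nullclines N1 + 0.457N2 = 709 and 0.369N1 + N2 = 289.
Substituting N2 = 289 - 0.369N1 into the first: N1(1 - 0.457·0.369) = 709 - 0.457·289.
So N1* = 577/0.831 = 694, and then N2* = 289 - 0.369·694 = 32.9.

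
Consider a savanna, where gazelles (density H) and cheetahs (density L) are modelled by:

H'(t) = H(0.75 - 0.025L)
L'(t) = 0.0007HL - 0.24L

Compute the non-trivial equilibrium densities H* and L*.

H* ≈ 343, L* ≈ 30

Set dL/dt = 0 with L > 0: 0.0007H - 0.24 = 0, so H* = 0.24/0.0007 = 343.
Set dH/dt = 0 with H > 0: 0.75 - 0.025L = 0, so L* = 0.75/0.025 = 30.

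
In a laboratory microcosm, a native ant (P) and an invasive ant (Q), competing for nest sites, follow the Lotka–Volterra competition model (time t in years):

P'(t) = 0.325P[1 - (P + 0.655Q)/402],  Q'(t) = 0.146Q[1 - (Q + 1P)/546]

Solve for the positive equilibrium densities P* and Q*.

Setting both brackets to zero gives the nullclines P + 0.655Q = 402 and 1P + Q = 546.
Substituting Q = 546 - 1P into the first: P(1 - 0.655·1) = 402 - 0.655·546.
So P* = 44.4/0.345 = 129, and then Q* = 546 - 1·129 = 417.

P* ≈ 129, Q* ≈ 417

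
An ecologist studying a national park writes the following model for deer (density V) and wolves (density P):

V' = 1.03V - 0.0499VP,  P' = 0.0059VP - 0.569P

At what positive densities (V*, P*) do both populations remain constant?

Set dP/dt = 0 with P > 0: 0.0059V - 0.569 = 0, so V* = 0.569/0.0059 = 96.4.
Set dV/dt = 0 with V > 0: 1.03 - 0.0499P = 0, so P* = 1.03/0.0499 = 20.6.

V* ≈ 96.4, P* ≈ 20.6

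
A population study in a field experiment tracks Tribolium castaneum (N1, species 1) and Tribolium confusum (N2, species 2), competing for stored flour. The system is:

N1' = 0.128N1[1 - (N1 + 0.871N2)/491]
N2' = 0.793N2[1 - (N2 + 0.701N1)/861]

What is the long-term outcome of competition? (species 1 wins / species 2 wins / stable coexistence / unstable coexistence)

Compare the nullcline intercepts: K1/α12 = 491/0.871 = 564 < K2 = 861; K2/α21 = 861/0.701 = 1230 > K1 = 491.
Since the inequalities point opposite ways, species 2 can invade but species 1 cannot.

species 2 excludes species 1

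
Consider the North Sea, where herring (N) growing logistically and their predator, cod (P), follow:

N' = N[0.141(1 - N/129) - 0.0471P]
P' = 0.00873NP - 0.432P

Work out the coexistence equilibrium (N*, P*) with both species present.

From dP/dt = 0 with P > 0: 0.00873N* = 0.432, so N* = 49.5.
Substitute into dN/dt = 0: 0.141(1 - 49.5/129) = 0.0471P*.
The bracket is 0.616, giving P* = 0.0869/0.0471 = 1.85.

N* ≈ 49.5, P* ≈ 1.85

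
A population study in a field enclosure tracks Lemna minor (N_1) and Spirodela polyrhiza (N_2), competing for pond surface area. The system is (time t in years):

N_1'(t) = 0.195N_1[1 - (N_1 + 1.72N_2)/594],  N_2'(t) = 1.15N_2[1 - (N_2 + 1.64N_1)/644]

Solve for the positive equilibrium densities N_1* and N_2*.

Setting both brackets to zero gives the nullclines N_1 + 1.72N_2 = 594 and 1.64N_1 + N_2 = 644.
Substituting N_2 = 644 - 1.64N_1 into the first: N_1(1 - 1.72·1.64) = 594 - 1.72·644.
So N_1* = -514/-1.82 = 282, and then N_2* = 644 - 1.64·282 = 181.

N_1* ≈ 282, N_2* ≈ 181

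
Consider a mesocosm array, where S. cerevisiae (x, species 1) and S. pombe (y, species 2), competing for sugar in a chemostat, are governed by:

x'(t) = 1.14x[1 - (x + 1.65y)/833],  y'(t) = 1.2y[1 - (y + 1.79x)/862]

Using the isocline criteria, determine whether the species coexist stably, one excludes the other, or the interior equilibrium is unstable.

unstable coexistence (outcome depends on initial conditions)

Compare the nullcline intercepts: K1/α12 = 833/1.65 = 505 < K2 = 862; K2/α21 = 862/1.79 = 482 < K1 = 833.
Since both are reversed, neither can invade when rare; the interior point is a saddle.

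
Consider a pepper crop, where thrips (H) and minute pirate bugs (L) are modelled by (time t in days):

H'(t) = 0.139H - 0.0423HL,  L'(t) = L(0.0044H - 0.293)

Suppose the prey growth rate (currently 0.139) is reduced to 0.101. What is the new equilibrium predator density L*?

At the interior fixed point, setting dH/dt = 0 with H > 0 fixes L* = (prey growth rate)/(HL coefficient) — independent of the other coefficients.
With the change, L* = 0.101/0.0423 = 2.39; it falls from 3.29.

L* ≈ 2.39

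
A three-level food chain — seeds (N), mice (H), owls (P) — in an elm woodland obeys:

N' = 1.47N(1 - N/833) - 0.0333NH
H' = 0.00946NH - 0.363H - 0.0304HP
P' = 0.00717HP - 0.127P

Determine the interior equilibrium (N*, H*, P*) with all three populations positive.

N* ≈ 499, H* ≈ 17.7, P* ≈ 143

From dP/dt = 0: 0.00717H* = 0.127, so H* = 17.7.
From dN/dt = 0: 1.47(1 - N*/833) = 0.0333·17.7, giving N* = 833·(1 - 0.401) = 499.
From dH/dt = 0: 0.00946·499 - 0.363 = 0.0304P*, so P* = 4.36/0.0304 = 143.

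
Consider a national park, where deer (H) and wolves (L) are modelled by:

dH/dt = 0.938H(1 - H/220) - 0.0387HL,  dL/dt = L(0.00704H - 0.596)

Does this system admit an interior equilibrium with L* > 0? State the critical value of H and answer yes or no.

The predator equation gives dL/dt > 0 only when H > 0.596/0.00704 = 84.7.
Without the predator, H → K = 220. Since 220 > 84.7, the predator can invade and persist.

Threshold H = 84.7; K > 84.7, so yes, the predator persists.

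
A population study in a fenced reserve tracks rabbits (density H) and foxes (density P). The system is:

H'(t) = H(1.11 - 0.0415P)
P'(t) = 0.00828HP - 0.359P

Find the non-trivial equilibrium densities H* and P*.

H* ≈ 43.4, P* ≈ 26.7

Set dP/dt = 0 with P > 0: 0.00828H - 0.359 = 0, so H* = 0.359/0.00828 = 43.4.
Set dH/dt = 0 with H > 0: 1.11 - 0.0415P = 0, so P* = 1.11/0.0415 = 26.7.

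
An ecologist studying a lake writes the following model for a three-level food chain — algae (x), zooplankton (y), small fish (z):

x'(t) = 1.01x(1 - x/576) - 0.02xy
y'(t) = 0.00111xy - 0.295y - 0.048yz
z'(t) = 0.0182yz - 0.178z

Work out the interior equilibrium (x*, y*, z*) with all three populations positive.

x* ≈ 464, y* ≈ 9.78, z* ≈ 4.59

From dz/dt = 0: 0.0182y* = 0.178, so y* = 9.78.
From dx/dt = 0: 1.01(1 - x*/576) = 0.02·9.78, giving x* = 576·(1 - 0.194) = 464.
From dy/dt = 0: 0.00111·464 - 0.295 = 0.048z*, so z* = 0.221/0.048 = 4.59.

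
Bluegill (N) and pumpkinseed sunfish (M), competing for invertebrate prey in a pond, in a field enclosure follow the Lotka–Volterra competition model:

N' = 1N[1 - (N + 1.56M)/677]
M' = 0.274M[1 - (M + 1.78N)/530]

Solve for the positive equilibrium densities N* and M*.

N* ≈ 84.3, M* ≈ 380

Setting both brackets to zero gives the nullclines N + 1.56M = 677 and 1.78N + M = 530.
Substituting M = 530 - 1.78N into the first: N(1 - 1.56·1.78) = 677 - 1.56·530.
So N* = -150/-1.78 = 84.3, and then M* = 530 - 1.78·84.3 = 380.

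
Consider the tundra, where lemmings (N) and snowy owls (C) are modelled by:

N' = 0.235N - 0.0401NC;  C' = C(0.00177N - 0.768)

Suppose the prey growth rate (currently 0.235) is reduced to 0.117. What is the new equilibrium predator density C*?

C* ≈ 2.92

At the interior fixed point, setting dN/dt = 0 with N > 0 fixes C* = (prey growth rate)/(NC coefficient) — independent of the other coefficients.
With the change, C* = 0.117/0.0401 = 2.92; it falls from 5.86.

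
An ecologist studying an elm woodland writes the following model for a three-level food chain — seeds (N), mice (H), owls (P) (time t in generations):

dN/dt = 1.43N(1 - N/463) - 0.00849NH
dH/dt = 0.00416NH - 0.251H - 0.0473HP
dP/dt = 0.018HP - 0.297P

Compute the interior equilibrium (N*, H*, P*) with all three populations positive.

From dP/dt = 0: 0.018H* = 0.297, so H* = 16.5.
From dN/dt = 0: 1.43(1 - N*/463) = 0.00849·16.5, giving N* = 463·(1 - 0.098) = 418.
From dH/dt = 0: 0.00416·418 - 0.251 = 0.0473P*, so P* = 1.49/0.0473 = 31.4.

N* ≈ 418, H* ≈ 16.5, P* ≈ 31.4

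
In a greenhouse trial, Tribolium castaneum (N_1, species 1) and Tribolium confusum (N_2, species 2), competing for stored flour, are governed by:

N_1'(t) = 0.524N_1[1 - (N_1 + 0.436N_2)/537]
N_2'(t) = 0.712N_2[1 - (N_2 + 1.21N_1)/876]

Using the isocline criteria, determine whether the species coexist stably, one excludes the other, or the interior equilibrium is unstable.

stable coexistence

Compare the nullcline intercepts: K1/α12 = 537/0.436 = 1230 > K2 = 876; K2/α21 = 876/1.21 = 724 > K1 = 537.
Since both inequalities hold, each species can invade when rare, so the interior equilibrium is stable.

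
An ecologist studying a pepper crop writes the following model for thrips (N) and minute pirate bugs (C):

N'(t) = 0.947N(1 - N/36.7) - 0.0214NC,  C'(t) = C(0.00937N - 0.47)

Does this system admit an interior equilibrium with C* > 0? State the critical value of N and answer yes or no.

The predator equation gives dC/dt > 0 only when N > 0.47/0.00937 = 50.2.
Without the predator, N → K = 36.7. Since 36.7 < 50.2, the predator cannot invade.

Threshold N = 50.2; K < 50.2, so no, the predator goes extinct.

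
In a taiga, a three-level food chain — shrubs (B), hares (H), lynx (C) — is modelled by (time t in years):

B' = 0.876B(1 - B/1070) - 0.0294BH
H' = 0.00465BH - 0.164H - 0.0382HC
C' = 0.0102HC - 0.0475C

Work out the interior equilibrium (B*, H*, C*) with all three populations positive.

From dC/dt = 0: 0.0102H* = 0.0475, so H* = 4.66.
From dB/dt = 0: 0.876(1 - B*/1070) = 0.0294·4.66, giving B* = 1070·(1 - 0.156) = 903.
From dH/dt = 0: 0.00465·903 - 0.164 = 0.0382C*, so C* = 4.03/0.0382 = 106.

B* ≈ 903, H* ≈ 4.66, C* ≈ 106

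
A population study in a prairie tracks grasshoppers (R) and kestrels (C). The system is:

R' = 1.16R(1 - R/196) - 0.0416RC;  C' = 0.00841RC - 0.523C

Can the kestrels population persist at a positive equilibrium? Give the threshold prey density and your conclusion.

Threshold R = 62.2; K > 62.2, so yes, the predator persists.

The predator equation gives dC/dt > 0 only when R > 0.523/0.00841 = 62.2.
Without the predator, R → K = 196. Since 196 > 62.2, the predator can invade and persist.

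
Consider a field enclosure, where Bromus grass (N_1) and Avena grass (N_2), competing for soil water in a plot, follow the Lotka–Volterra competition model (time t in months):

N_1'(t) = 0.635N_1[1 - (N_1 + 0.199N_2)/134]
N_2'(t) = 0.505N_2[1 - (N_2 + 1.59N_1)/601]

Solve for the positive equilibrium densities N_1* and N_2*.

N_1* ≈ 21.1, N_2* ≈ 568

Setting both brackets to zero gives the nullclines N_1 + 0.199N_2 = 134 and 1.59N_1 + N_2 = 601.
Substituting N_2 = 601 - 1.59N_1 into the first: N_1(1 - 0.199·1.59) = 134 - 0.199·601.
So N_1* = 14.4/0.684 = 21.1, and then N_2* = 601 - 1.59·21.1 = 568.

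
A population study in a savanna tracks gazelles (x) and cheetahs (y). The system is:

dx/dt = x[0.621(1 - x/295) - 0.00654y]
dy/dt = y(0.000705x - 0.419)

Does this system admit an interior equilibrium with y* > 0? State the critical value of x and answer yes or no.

Threshold x = 594; K < 594, so no, the predator goes extinct.

The predator equation gives dy/dt > 0 only when x > 0.419/0.000705 = 594.
Without the predator, x → K = 295. Since 295 < 594, the predator cannot invade.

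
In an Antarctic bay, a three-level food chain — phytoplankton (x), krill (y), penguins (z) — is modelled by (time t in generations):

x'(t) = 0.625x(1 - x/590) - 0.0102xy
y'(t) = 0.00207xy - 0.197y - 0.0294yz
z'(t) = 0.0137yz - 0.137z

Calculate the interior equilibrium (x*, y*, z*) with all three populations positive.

From dz/dt = 0: 0.0137y* = 0.137, so y* = 10.
From dx/dt = 0: 0.625(1 - x*/590) = 0.0102·10, giving x* = 590·(1 - 0.163) = 494.
From dy/dt = 0: 0.00207·494 - 0.197 = 0.0294z*, so z* = 0.825/0.0294 = 28.1.

x* ≈ 494, y* ≈ 10, z* ≈ 28.1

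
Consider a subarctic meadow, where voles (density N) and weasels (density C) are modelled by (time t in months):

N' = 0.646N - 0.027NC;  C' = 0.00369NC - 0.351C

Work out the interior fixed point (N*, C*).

Set dC/dt = 0 with C > 0: 0.00369N - 0.351 = 0, so N* = 0.351/0.00369 = 95.1.
Set dN/dt = 0 with N > 0: 0.646 - 0.027C = 0, so C* = 0.646/0.027 = 23.9.

N* ≈ 95.1, C* ≈ 23.9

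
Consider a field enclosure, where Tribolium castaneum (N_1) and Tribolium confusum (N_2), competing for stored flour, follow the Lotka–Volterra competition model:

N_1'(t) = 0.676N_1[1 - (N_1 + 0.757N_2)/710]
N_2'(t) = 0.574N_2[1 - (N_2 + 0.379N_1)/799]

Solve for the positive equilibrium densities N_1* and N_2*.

Setting both brackets to zero gives the nullclines N_1 + 0.757N_2 = 710 and 0.379N_1 + N_2 = 799.
Substituting N_2 = 799 - 0.379N_1 into the first: N_1(1 - 0.757·0.379) = 710 - 0.757·799.
So N_1* = 105/0.713 = 147, and then N_2* = 799 - 0.379·147 = 743.

N_1* ≈ 147, N_2* ≈ 743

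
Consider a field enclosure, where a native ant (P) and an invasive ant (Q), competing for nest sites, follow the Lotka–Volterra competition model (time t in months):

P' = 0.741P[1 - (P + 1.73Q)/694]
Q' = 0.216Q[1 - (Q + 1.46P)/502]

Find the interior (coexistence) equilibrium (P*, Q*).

Setting both brackets to zero gives the nullclines P + 1.73Q = 694 and 1.46P + Q = 502.
Substituting Q = 502 - 1.46P into the first: P(1 - 1.73·1.46) = 694 - 1.73·502.
So P* = -174/-1.53 = 114, and then Q* = 502 - 1.46·114 = 335.

P* ≈ 114, Q* ≈ 335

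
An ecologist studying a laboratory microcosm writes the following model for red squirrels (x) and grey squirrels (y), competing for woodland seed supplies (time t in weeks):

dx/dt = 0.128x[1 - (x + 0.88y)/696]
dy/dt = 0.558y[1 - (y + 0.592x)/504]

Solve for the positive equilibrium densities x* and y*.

Setting both brackets to zero gives the nullclines x + 0.88y = 696 and 0.592x + y = 504.
Substituting y = 504 - 0.592x into the first: x(1 - 0.88·0.592) = 696 - 0.88·504.
So x* = 252/0.479 = 527, and then y* = 504 - 0.592·527 = 192.

x* ≈ 527, y* ≈ 192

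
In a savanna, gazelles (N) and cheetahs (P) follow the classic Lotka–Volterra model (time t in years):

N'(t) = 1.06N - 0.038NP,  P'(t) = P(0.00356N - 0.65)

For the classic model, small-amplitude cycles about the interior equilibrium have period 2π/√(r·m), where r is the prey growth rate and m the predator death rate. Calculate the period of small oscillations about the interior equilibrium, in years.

Here r = 1.06 and m = 0.65, so r·m = 0.689.
ω = √0.689 = 0.83 per year, hence T = 2π/ω ≈ 7.57 years.

T ≈ 7.57 years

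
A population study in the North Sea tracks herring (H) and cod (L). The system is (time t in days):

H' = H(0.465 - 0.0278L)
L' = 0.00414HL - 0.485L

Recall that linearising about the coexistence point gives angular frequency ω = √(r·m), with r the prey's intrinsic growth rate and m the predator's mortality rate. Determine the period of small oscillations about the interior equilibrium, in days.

Here r = 0.465 and m = 0.485, so r·m = 0.226.
ω = √0.226 = 0.475 per day, hence T = 2π/ω ≈ 13.2 days.

T ≈ 13.2 days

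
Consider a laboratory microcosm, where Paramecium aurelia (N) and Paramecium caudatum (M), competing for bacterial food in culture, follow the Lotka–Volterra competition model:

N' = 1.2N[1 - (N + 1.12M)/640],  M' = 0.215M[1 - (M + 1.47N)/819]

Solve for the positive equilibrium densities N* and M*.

N* ≈ 429, M* ≈ 188

Setting both brackets to zero gives the nullclines N + 1.12M = 640 and 1.47N + M = 819.
Substituting M = 819 - 1.47N into the first: N(1 - 1.12·1.47) = 640 - 1.12·819.
So N* = -277/-0.646 = 429, and then M* = 819 - 1.47·429 = 188.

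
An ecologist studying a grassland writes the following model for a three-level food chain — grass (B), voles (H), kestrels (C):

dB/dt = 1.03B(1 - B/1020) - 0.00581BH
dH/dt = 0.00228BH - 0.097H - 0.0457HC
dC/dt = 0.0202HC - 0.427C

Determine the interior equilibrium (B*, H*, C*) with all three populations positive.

B* ≈ 898, H* ≈ 21.1, C* ≈ 42.7

From dC/dt = 0: 0.0202H* = 0.427, so H* = 21.1.
From dB/dt = 0: 1.03(1 - B*/1020) = 0.00581·21.1, giving B* = 1020·(1 - 0.119) = 898.
From dH/dt = 0: 0.00228·898 - 0.097 = 0.0457C*, so C* = 1.95/0.0457 = 42.7.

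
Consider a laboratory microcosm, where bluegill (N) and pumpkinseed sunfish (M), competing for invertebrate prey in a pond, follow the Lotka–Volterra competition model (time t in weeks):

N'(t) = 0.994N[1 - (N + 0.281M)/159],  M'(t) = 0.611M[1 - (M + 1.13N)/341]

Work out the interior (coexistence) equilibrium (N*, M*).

Setting both brackets to zero gives the nullclines N + 0.281M = 159 and 1.13N + M = 341.
Substituting M = 341 - 1.13N into the first: N(1 - 0.281·1.13) = 159 - 0.281·341.
So N* = 63.2/0.682 = 92.6, and then M* = 341 - 1.13·92.6 = 236.

N* ≈ 92.6, M* ≈ 236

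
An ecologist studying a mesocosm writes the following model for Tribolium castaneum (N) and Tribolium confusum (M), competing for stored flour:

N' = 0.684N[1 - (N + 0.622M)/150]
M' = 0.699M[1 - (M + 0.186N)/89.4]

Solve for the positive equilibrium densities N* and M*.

Setting both brackets to zero gives the nullclines N + 0.622M = 150 and 0.186N + M = 89.4.
Substituting M = 89.4 - 0.186N into the first: N(1 - 0.622·0.186) = 150 - 0.622·89.4.
So N* = 94.4/0.884 = 107, and then M* = 89.4 - 0.186·107 = 69.5.

N* ≈ 107, M* ≈ 69.5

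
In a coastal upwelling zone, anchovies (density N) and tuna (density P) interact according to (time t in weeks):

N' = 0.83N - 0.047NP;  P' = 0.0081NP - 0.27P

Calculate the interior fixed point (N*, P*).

N* ≈ 33.3, P* ≈ 17.7

Set dP/dt = 0 with P > 0: 0.0081N - 0.27 = 0, so N* = 0.27/0.0081 = 33.3.
Set dN/dt = 0 with N > 0: 0.83 - 0.047P = 0, so P* = 0.83/0.047 = 17.7.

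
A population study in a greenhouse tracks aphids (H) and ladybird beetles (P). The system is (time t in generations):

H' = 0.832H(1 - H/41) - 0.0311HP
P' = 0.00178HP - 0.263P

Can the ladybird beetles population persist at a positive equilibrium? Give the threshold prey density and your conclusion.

Threshold H = 148; K < 148, so no, the predator goes extinct.

The predator equation gives dP/dt > 0 only when H > 0.263/0.00178 = 148.
Without the predator, H → K = 41. Since 41 < 148, the predator cannot invade.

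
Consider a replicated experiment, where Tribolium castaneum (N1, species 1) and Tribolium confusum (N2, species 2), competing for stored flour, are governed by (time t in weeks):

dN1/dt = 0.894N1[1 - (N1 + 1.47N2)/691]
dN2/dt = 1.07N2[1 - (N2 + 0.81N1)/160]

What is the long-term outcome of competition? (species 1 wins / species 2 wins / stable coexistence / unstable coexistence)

species 1 excludes species 2

Compare the nullcline intercepts: K1/α12 = 691/1.47 = 470 > K2 = 160; K2/α21 = 160/0.81 = 198 < K1 = 691.
Since the inequalities point opposite ways, species 1 can invade but species 2 cannot.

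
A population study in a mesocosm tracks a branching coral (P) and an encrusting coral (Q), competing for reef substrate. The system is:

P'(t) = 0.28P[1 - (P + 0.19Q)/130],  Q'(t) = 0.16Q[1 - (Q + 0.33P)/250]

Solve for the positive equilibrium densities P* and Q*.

Setting both brackets to zero gives the nullclines P + 0.19Q = 130 and 0.33P + Q = 250.
Substituting Q = 250 - 0.33P into the first: P(1 - 0.19·0.33) = 130 - 0.19·250.
So P* = 82.5/0.937 = 88, and then Q* = 250 - 0.33·88 = 221.

P* ≈ 88, Q* ≈ 221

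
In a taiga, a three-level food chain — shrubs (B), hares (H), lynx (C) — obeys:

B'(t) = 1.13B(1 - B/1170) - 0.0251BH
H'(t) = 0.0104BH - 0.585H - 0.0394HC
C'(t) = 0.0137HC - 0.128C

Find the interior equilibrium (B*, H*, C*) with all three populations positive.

B* ≈ 927, H* ≈ 9.34, C* ≈ 230

From dC/dt = 0: 0.0137H* = 0.128, so H* = 9.34.
From dB/dt = 0: 1.13(1 - B*/1170) = 0.0251·9.34, giving B* = 1170·(1 - 0.208) = 927.
From dH/dt = 0: 0.0104·927 - 0.585 = 0.0394C*, so C* = 9.06/0.0394 = 230.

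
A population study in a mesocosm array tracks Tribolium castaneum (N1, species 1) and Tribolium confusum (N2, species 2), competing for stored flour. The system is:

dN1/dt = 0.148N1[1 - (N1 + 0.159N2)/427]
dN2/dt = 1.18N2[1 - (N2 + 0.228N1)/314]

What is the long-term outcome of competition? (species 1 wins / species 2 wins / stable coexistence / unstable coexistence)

stable coexistence

Compare the nullcline intercepts: K1/α12 = 427/0.159 = 2690 > K2 = 314; K2/α21 = 314/0.228 = 1380 > K1 = 427.
Since both inequalities hold, each species can invade when rare, so the interior equilibrium is stable.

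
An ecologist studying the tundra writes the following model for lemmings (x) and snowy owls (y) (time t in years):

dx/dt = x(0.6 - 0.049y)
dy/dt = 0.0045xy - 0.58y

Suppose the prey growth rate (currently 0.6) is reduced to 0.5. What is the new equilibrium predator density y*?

At the interior fixed point, setting dx/dt = 0 with x > 0 fixes y* = (prey growth rate)/(xy coefficient) — independent of the other coefficients.
With the change, y* = 0.5/0.049 = 10.2; it falls from 12.2.

y* ≈ 10.2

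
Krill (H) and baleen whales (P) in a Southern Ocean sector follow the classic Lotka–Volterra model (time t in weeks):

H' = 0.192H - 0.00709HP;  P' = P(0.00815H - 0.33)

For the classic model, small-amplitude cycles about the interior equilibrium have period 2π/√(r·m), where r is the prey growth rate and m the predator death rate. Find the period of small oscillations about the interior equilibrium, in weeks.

Here r = 0.192 and m = 0.33, so r·m = 0.0634.
ω = √0.0634 = 0.252 per week, hence T = 2π/ω ≈ 25 weeks.

T ≈ 25 weeks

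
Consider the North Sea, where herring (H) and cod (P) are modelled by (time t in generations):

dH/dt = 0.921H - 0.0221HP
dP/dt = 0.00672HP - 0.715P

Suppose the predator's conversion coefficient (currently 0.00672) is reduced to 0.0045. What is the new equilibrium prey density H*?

At the interior fixed point, setting dP/dt = 0 with P > 0 fixes H* = (predator death rate)/(HP coefficient) — independent of the other coefficients.
With the change, H* = 0.715/0.0045 = 159; it rises from 106.

H* ≈ 159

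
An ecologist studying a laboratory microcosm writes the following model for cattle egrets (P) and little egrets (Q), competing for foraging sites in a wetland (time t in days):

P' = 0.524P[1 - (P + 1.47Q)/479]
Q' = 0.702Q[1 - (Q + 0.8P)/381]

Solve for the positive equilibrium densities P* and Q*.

P* ≈ 461, Q* ≈ 12.5

Setting both brackets to zero gives the nullclines P + 1.47Q = 479 and 0.8P + Q = 381.
Substituting Q = 381 - 0.8P into the first: P(1 - 1.47·0.8) = 479 - 1.47·381.
So P* = -81.1/-0.176 = 461, and then Q* = 381 - 0.8·461 = 12.5.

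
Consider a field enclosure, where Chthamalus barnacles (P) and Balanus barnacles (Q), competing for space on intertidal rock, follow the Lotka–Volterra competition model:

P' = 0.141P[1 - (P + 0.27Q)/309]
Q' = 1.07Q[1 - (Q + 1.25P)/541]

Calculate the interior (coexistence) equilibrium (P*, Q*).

P* ≈ 246, Q* ≈ 234

Setting both brackets to zero gives the nullclines P + 0.27Q = 309 and 1.25P + Q = 541.
Substituting Q = 541 - 1.25P into the first: P(1 - 0.27·1.25) = 309 - 0.27·541.
So P* = 163/0.662 = 246, and then Q* = 541 - 1.25·246 = 234.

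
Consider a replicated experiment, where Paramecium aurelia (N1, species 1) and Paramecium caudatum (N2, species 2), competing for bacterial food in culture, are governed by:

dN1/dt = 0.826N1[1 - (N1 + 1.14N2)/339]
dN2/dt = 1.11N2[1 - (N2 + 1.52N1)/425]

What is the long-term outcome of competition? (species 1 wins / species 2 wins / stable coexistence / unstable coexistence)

unstable coexistence (outcome depends on initial conditions)

Compare the nullcline intercepts: K1/α12 = 339/1.14 = 297 < K2 = 425; K2/α21 = 425/1.52 = 280 < K1 = 339.
Since both are reversed, neither can invade when rare; the interior point is a saddle.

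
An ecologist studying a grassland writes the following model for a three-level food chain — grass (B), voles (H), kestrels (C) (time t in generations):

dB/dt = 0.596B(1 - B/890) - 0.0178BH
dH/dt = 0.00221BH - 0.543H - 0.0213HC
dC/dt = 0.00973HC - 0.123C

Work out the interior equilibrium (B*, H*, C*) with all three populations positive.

From dC/dt = 0: 0.00973H* = 0.123, so H* = 12.6.
From dB/dt = 0: 0.596(1 - B*/890) = 0.0178·12.6, giving B* = 890·(1 - 0.378) = 554.
From dH/dt = 0: 0.00221·554 - 0.543 = 0.0213C*, so C* = 0.681/0.0213 = 32.

B* ≈ 554, H* ≈ 12.6, C* ≈ 32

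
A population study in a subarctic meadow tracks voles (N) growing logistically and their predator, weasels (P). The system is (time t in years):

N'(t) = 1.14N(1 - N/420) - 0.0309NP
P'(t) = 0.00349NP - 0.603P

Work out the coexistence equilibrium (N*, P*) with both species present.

From dP/dt = 0 with P > 0: 0.00349N* = 0.603, so N* = 173.
Substitute into dN/dt = 0: 1.14(1 - 173/420) = 0.0309P*.
The bracket is 0.589, giving P* = 0.671/0.0309 = 21.7.

N* ≈ 173, P* ≈ 21.7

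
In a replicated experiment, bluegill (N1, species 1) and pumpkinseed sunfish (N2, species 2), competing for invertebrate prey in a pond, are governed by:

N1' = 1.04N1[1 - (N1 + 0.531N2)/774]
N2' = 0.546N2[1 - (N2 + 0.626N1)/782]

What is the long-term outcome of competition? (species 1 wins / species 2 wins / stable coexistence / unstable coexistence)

Compare the nullcline intercepts: K1/α12 = 774/0.531 = 1460 > K2 = 782; K2/α21 = 782/0.626 = 1250 > K1 = 774.
Since both inequalities hold, each species can invade when rare, so the interior equilibrium is stable.

stable coexistence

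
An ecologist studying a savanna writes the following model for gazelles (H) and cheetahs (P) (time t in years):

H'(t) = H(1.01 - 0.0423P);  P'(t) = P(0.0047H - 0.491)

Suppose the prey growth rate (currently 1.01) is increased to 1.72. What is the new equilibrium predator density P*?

At the interior fixed point, setting dH/dt = 0 with H > 0 fixes P* = (prey growth rate)/(HP coefficient) — independent of the other coefficients.
With the change, P* = 1.72/0.0423 = 40.7; it rises from 23.9.

P* ≈ 40.7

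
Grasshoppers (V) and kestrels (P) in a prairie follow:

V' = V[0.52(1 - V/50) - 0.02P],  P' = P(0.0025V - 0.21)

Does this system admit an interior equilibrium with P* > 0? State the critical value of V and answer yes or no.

Threshold V = 84; K < 84, so no, the predator goes extinct.

The predator equation gives dP/dt > 0 only when V > 0.21/0.0025 = 84.
Without the predator, V → K = 50. Since 50 < 84, the predator cannot invade.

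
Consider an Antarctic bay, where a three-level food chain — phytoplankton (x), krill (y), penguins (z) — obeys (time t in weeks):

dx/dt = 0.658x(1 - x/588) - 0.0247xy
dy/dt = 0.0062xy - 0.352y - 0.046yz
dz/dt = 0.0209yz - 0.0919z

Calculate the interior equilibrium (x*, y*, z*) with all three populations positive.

x* ≈ 491, y* ≈ 4.4, z* ≈ 58.5

From dz/dt = 0: 0.0209y* = 0.0919, so y* = 4.4.
From dx/dt = 0: 0.658(1 - x*/588) = 0.0247·4.4, giving x* = 588·(1 - 0.165) = 491.
From dy/dt = 0: 0.0062·491 - 0.352 = 0.046z*, so z* = 2.69/0.046 = 58.5.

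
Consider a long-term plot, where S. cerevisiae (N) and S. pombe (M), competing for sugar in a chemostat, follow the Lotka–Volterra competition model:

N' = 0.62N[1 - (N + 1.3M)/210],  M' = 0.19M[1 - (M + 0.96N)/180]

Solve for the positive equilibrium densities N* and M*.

Setting both brackets to zero gives the nullclines N + 1.3M = 210 and 0.96N + M = 180.
Substituting M = 180 - 0.96N into the first: N(1 - 1.3·0.96) = 210 - 1.3·180.
So N* = -24/-0.248 = 96.8, and then M* = 180 - 0.96·96.8 = 87.1.

N* ≈ 96.8, M* ≈ 87.1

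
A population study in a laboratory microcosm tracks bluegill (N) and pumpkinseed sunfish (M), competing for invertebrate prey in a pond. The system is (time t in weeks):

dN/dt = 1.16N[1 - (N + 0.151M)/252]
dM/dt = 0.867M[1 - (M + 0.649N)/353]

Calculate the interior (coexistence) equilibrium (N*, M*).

Setting both brackets to zero gives the nullclines N + 0.151M = 252 and 0.649N + M = 353.
Substituting M = 353 - 0.649N into the first: N(1 - 0.151·0.649) = 252 - 0.151·353.
So N* = 199/0.902 = 220, and then M* = 353 - 0.649·220 = 210.

N* ≈ 220, M* ≈ 210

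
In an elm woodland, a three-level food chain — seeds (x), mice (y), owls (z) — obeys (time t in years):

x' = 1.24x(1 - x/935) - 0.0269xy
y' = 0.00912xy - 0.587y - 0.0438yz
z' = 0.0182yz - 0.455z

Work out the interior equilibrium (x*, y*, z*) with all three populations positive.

x* ≈ 428, y* ≈ 25, z* ≈ 75.7

From dz/dt = 0: 0.0182y* = 0.455, so y* = 25.
From dx/dt = 0: 1.24(1 - x*/935) = 0.0269·25, giving x* = 935·(1 - 0.542) = 428.
From dy/dt = 0: 0.00912·428 - 0.587 = 0.0438z*, so z* = 3.32/0.0438 = 75.7.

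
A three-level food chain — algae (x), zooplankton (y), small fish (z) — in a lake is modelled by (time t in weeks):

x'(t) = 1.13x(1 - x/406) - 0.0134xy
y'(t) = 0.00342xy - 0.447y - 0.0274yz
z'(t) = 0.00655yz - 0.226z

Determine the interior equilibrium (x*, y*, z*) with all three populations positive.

From dz/dt = 0: 0.00655y* = 0.226, so y* = 34.5.
From dx/dt = 0: 1.13(1 - x*/406) = 0.0134·34.5, giving x* = 406·(1 - 0.409) = 240.
From dy/dt = 0: 0.00342·240 - 0.447 = 0.0274z*, so z* = 0.373/0.0274 = 13.6.

x* ≈ 240, y* ≈ 34.5, z* ≈ 13.6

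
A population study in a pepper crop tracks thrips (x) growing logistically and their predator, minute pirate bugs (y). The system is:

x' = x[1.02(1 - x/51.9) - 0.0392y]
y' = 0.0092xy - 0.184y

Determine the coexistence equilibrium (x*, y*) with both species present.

From dy/dt = 0 with y > 0: 0.0092x* = 0.184, so x* = 20.
Substitute into dx/dt = 0: 1.02(1 - 20/51.9) = 0.0392y*.
The bracket is 0.615, giving y* = 0.627/0.0392 = 16.

x* ≈ 20, y* ≈ 16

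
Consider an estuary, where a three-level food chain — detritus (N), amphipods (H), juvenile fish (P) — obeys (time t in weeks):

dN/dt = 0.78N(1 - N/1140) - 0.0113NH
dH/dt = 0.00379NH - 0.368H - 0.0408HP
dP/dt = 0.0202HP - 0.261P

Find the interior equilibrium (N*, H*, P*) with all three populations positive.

From dP/dt = 0: 0.0202H* = 0.261, so H* = 12.9.
From dN/dt = 0: 0.78(1 - N*/1140) = 0.0113·12.9, giving N* = 1140·(1 - 0.187) = 927.
From dH/dt = 0: 0.00379·927 - 0.368 = 0.0408P*, so P* = 3.14/0.0408 = 77.1.

N* ≈ 927, H* ≈ 12.9, P* ≈ 77.1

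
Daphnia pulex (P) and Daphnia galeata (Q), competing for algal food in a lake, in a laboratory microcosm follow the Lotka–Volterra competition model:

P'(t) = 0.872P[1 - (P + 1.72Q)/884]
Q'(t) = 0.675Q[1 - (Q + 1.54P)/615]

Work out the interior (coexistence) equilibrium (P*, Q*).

Setting both brackets to zero gives the nullclines P + 1.72Q = 884 and 1.54P + Q = 615.
Substituting Q = 615 - 1.54P into the first: P(1 - 1.72·1.54) = 884 - 1.72·615.
So P* = -174/-1.65 = 105, and then Q* = 615 - 1.54·105 = 453.

P* ≈ 105, Q* ≈ 453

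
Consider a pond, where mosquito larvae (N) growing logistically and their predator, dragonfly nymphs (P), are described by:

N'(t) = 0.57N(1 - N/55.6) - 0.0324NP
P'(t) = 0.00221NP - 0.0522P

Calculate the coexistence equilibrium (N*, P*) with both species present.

N* ≈ 23.6, P* ≈ 10.1

From dP/dt = 0 with P > 0: 0.00221N* = 0.0522, so N* = 23.6.
Substitute into dN/dt = 0: 0.57(1 - 23.6/55.6) = 0.0324P*.
The bracket is 0.575, giving P* = 0.328/0.0324 = 10.1.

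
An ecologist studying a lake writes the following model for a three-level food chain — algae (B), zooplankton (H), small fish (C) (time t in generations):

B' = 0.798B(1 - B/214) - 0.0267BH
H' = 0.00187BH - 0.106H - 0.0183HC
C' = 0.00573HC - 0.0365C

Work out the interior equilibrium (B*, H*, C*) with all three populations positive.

B* ≈ 168, H* ≈ 6.37, C* ≈ 11.4

From dC/dt = 0: 0.00573H* = 0.0365, so H* = 6.37.
From dB/dt = 0: 0.798(1 - B*/214) = 0.0267·6.37, giving B* = 214·(1 - 0.213) = 168.
From dH/dt = 0: 0.00187·168 - 0.106 = 0.0183C*, so C* = 0.209/0.0183 = 11.4.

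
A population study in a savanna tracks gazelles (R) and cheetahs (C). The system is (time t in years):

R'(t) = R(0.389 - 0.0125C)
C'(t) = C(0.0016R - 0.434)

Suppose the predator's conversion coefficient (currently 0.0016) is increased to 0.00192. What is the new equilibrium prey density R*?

At the interior fixed point, setting dC/dt = 0 with C > 0 fixes R* = (predator death rate)/(RC coefficient) — independent of the other coefficients.
With the change, R* = 0.434/0.00192 = 226; it falls from 271.

R* ≈ 226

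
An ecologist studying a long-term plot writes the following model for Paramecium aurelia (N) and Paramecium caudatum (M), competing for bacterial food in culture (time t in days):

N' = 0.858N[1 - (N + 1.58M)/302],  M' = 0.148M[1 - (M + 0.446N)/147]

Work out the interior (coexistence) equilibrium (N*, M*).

N* ≈ 236, M* ≈ 41.7

Setting both brackets to zero gives the nullclines N + 1.58M = 302 and 0.446N + M = 147.
Substituting M = 147 - 0.446N into the first: N(1 - 1.58·0.446) = 302 - 1.58·147.
So N* = 69.7/0.295 = 236, and then M* = 147 - 0.446·236 = 41.7.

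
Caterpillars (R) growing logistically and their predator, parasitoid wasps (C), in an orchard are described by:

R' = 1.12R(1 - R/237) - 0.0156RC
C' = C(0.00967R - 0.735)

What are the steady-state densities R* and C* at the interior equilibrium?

From dC/dt = 0 with C > 0: 0.00967R* = 0.735, so R* = 76.
Substitute into dR/dt = 0: 1.12(1 - 76/237) = 0.0156C*.
The bracket is 0.679, giving C* = 0.761/0.0156 = 48.8.

R* ≈ 76, C* ≈ 48.8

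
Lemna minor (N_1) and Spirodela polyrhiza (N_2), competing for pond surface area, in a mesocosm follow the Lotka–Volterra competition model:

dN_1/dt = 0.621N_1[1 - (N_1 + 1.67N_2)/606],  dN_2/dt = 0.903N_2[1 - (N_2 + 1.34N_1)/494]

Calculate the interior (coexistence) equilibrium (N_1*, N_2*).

N_1* ≈ 177, N_2* ≈ 257

Setting both brackets to zero gives the nullclines N_1 + 1.67N_2 = 606 and 1.34N_1 + N_2 = 494.
Substituting N_2 = 494 - 1.34N_1 into the first: N_1(1 - 1.67·1.34) = 606 - 1.67·494.
So N_1* = -219/-1.24 = 177, and then N_2* = 494 - 1.34·177 = 257.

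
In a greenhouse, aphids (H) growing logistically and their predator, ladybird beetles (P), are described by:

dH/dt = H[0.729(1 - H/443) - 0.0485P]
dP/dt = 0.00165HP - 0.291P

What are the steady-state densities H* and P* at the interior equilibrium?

H* ≈ 176, P* ≈ 9.05

From dP/dt = 0 with P > 0: 0.00165H* = 0.291, so H* = 176.
Substitute into dH/dt = 0: 0.729(1 - 176/443) = 0.0485P*.
The bracket is 0.602, giving P* = 0.439/0.0485 = 9.05.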